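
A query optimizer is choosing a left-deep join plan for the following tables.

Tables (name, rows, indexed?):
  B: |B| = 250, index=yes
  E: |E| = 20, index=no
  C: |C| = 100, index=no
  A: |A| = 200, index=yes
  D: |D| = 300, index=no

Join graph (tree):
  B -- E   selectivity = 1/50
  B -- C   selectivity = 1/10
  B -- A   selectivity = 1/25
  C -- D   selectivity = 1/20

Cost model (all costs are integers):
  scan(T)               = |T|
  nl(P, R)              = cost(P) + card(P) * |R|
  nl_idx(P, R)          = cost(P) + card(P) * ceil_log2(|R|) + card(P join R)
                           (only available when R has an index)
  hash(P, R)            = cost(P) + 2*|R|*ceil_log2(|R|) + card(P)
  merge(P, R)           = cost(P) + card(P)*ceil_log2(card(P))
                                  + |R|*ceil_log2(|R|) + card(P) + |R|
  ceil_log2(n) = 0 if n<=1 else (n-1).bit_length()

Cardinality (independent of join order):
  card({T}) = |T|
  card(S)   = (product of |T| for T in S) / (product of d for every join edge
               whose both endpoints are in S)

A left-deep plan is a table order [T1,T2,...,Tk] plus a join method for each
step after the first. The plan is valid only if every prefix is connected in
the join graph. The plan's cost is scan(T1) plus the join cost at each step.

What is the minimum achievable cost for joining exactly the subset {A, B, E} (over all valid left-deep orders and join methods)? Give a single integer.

1880

Selinger DP over subsets of {A,B,E}:
  {B}: scan cost=250, card=250
  {E}: scan cost=20, card=20
  {A}: scan cost=200, card=200
  {BE}: card=100; try (B,nl_idx)→280, (E,hash)→700, (B,merge)→2390, (E,merge)→2620, (B,hash)→4040, (B,nl)→5020 …(+1); best=280 via (B,nl_idx)
  {AB}: card=2000; try (A,hash)→3700, (B,nl_idx)→3800, (B,merge)→4250, (A,nl_idx)→4250, (A,merge)→4300, (B,hash)→4400 …(+2); best=3700 via (A,hash)
  {ABE}: card=800; try (A,nl_idx)→1880, (A,merge)→2880, (A,hash)→3580, (E,hash)→5900, (A,nl)→20280, (E,merge)→27820 …(+1); best=1880 via (A,nl_idx)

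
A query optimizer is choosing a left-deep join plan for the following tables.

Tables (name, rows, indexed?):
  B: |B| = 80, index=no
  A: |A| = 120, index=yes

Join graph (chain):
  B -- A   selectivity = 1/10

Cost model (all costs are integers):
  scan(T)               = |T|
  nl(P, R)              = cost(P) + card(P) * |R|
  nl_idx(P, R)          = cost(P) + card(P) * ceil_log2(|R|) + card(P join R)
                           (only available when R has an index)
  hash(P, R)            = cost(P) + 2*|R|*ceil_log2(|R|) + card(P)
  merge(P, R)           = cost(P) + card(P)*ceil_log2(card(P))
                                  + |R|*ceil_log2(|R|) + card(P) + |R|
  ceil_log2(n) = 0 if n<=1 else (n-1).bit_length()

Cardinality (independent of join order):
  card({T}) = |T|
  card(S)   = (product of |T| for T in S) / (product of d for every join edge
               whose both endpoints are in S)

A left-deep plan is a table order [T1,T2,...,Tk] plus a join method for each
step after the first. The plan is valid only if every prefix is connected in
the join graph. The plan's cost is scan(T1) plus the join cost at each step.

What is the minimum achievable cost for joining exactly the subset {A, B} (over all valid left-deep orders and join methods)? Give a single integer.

Selinger DP over subsets of {A,B}:
  {B}: scan cost=80, card=80
  {A}: scan cost=120, card=120
  {AB}: card=960; try (B,hash)→1360, (A,nl_idx)→1600, (A,merge)→1680, (B,merge)→1720, (A,hash)→1840, (A,nl)→9680 …(+1); best=1360 via (B,hash)

1360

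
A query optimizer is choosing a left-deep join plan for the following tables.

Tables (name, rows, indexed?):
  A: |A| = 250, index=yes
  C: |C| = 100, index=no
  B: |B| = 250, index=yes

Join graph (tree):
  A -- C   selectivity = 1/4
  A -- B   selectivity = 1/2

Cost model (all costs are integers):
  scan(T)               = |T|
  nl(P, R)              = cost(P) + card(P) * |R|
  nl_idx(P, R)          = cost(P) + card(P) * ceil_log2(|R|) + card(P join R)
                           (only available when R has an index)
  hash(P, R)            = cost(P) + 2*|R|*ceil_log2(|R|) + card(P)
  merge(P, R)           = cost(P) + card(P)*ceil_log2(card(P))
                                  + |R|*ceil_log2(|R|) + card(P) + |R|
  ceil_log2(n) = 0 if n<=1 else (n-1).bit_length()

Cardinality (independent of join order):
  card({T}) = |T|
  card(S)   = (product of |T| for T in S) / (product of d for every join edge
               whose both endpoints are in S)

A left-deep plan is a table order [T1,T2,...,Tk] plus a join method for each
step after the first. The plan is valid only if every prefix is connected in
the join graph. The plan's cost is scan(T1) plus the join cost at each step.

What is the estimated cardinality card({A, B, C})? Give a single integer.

781250

Tables in S: A(250), B(250), C(100)
Edges inside S: A-C(d=4), A-B(d=2)
numerator = 250 * 250 * 100 = 6250000
denominator = 4 * 2 = 8
card(S) = 6250000 / 8 = 781250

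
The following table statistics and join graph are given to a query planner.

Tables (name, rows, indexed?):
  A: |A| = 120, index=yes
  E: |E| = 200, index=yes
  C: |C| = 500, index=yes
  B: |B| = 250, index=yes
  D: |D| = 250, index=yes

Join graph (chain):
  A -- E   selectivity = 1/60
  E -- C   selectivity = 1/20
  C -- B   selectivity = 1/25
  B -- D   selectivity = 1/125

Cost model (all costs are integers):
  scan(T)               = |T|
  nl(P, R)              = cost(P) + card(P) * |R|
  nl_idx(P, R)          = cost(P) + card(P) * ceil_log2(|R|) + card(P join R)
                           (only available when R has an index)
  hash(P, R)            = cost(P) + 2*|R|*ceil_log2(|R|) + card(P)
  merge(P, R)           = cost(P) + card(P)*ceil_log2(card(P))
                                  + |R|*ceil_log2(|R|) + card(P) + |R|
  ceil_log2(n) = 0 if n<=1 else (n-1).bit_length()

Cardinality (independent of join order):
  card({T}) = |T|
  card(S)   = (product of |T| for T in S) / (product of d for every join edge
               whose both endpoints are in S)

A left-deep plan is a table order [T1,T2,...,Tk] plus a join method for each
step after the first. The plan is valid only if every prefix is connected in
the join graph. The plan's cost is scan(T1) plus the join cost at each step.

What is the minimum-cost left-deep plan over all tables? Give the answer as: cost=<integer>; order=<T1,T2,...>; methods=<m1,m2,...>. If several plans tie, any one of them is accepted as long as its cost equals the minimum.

cost=127130; order=B,D,C,E,A; methods=nl_idx,hash,hash,hash

Selinger DP (subsets sized 1..n):
  {A}: scan cost=120, card=120
  {E}: scan cost=200, card=200
  {C}: scan cost=500, card=500
  {B}: scan cost=250, card=250
  {D}: scan cost=250, card=250
  {AE}: card=400; try (E,nl_idx)→1480, (A,nl_idx)→2000, (A,hash)→2080, (E,merge)→2880, (A,merge)→2960, (E,hash)→3440 …(+2); best=1480 via (E,nl_idx)
  {CE}: card=5000; try (E,hash)→4200, (C,merge)→7000, (C,nl_idx)→7000, (E,merge)→7300, (C,hash)→9400, (E,nl_idx)→9500 …(+2); best=4200 via (E,hash)
  {BC}: card=5000; try (B,hash)→5000, (C,merge)→7500, (C,nl_idx)→7500, (B,merge)→7750, (C,hash)→9500, (B,nl_idx)→9500 …(+2); best=5000 via (B,hash)
  {BD}: card=500; try (D,nl_idx)→2750, (B,nl_idx)→2750, (D,hash)→4500, (B,hash)→4500, (D,merge)→4750, (B,merge)→4750 …(+2); best=2750 via (D,nl_idx)
  {ACE}: card=10000; try (C,merge)→10480, (C,hash)→10880, (A,hash)→10880, (C,nl_idx)→15080, (A,nl_idx)→49200, (A,merge)→75160 …(+2); best=10480 via (C,merge)
  {BCE}: card=50000; try (E,hash)→13200, (B,hash)→13200, (B,merge)→76450, (E,merge)→76800, (B,nl_idx)→94200, (E,nl_idx)→95000 …(+2); best=13200 via (E,hash)
  {BCD}: card=10000; try (C,hash)→12250, (C,merge)→12750, (D,hash)→14000, (C,nl_idx)→17250, (D,nl_idx)→55000, (D,merge)→77250 …(+2); best=12250 via (C,hash)
  {ABCE}: card=100000; try (B,hash)→24480, (A,hash)→64880, (B,merge)→162730, (B,nl_idx)→190480, (A,nl_idx)→463200, (A,merge)→864160 …(+2); best=24480 via (B,hash)
  {BCDE}: card=100000; try (E,hash)→25450, (D,hash)→67200, (E,merge)→164050, (E,nl_idx)→192250, (D,nl_idx)→513200, (D,merge)→865450 …(+2); best=25450 via (E,hash)
  {ABCDE}: card=200000; try (A,hash)→127130, (D,hash)→128480, (A,nl_idx)→925450, (D,nl_idx)→1024480, (A,merge)→1826410, (D,merge)→1826730 …(+2); best=127130 via (A,hash)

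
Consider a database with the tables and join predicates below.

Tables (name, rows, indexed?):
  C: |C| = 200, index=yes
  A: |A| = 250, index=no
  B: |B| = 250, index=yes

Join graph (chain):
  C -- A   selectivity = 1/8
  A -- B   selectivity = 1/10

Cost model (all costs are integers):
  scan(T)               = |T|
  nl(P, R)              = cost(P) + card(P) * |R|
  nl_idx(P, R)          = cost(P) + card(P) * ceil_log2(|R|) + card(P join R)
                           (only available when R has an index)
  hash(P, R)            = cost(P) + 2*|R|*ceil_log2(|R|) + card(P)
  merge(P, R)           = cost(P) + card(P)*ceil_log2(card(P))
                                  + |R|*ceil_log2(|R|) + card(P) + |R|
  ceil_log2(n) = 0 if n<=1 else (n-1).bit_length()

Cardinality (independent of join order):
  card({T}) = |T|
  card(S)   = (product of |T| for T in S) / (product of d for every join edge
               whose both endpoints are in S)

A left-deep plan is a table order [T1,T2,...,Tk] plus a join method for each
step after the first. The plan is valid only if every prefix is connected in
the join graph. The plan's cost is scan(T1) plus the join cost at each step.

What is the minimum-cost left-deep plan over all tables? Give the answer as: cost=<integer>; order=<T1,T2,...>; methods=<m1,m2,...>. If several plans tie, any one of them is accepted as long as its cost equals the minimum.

cost=13950; order=A,B,C; methods=hash,hash

Selinger DP (subsets sized 1..n):
  {C}: scan cost=200, card=200
  {A}: scan cost=250, card=250
  {B}: scan cost=250, card=250
  {AC}: card=6250; try (C,hash)→3700, (A,merge)→4250, (C,merge)→4300, (A,hash)→4400, (C,nl_idx)→8500, (A,nl)→50200 …(+1); best=3700 via (C,hash)
  {AB}: card=6250; try (B,hash)→4500, (A,hash)→4500, (B,merge)→4750, (A,merge)→4750, (B,nl_idx)→8500, (B,nl)→62750 …(+1); best=4500 via (B,hash)
  {ABC}: card=156250; try (C,hash)→13950, (B,hash)→13950, (B,merge)→93450, (C,merge)→93800, (B,nl_idx)→209950, (C,nl_idx)→210750 …(+2); best=13950 via (C,hash)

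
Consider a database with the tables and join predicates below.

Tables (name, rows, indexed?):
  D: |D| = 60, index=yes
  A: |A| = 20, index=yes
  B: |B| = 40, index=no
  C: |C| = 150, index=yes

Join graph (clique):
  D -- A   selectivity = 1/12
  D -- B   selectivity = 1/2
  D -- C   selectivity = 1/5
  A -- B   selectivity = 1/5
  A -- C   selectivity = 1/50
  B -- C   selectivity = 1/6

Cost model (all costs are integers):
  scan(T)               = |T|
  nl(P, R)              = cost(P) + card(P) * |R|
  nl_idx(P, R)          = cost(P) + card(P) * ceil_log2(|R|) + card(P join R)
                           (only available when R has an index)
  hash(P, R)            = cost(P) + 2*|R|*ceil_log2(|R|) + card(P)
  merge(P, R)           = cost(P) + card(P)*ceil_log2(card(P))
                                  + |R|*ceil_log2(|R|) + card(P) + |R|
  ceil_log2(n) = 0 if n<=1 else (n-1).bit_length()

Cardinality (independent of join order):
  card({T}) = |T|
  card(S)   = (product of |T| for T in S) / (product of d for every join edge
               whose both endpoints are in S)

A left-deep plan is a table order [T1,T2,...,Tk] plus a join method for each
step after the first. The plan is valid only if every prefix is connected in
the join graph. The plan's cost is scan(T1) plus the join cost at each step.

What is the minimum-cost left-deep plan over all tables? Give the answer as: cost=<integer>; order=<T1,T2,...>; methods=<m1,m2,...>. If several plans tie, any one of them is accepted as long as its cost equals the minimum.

cost=1200; order=A,C,D,B; methods=nl_idx,nl_idx,hash

Selinger DP (subsets sized 1..n):
  {D}: scan cost=60, card=60
  {A}: scan cost=20, card=20
  {B}: scan cost=40, card=40
  {C}: scan cost=150, card=150
  {AD}: card=100; try (D,nl_idx)→240, (A,hash)→320, (A,nl_idx)→460, (D,merge)→560, (A,merge)→600, (D,hash)→760 …(+2); best=240 via (D,nl_idx)
  {BD}: card=1200; try (B,hash)→600, (D,merge)→740, (B,merge)→760, (D,hash)→800, (D,nl_idx)→1480, (D,nl)→2440 …(+1); best=600 via (B,hash)
  {CD}: card=1800; try (D,hash)→1020, (C,merge)→1830, (D,merge)→1920, (C,nl_idx)→2340, (C,hash)→2520, (D,nl_idx)→2850 …(+2); best=1020 via (D,hash)
  {AB}: card=160; try (A,hash)→280, (A,nl_idx)→400, (B,merge)→420, (A,merge)→440, (B,hash)→520, (B,nl)→820 …(+1); best=280 via (A,hash)
  {AC}: card=60; try (C,nl_idx)→240, (A,hash)→500, (A,nl_idx)→960, (C,merge)→1490, (A,merge)→1620, (C,hash)→2440 …(+2); best=240 via (C,nl_idx)
  {BC}: card=1000; try (B,hash)→780, (C,nl_idx)→1360, (C,merge)→1670, (B,merge)→1780, (C,hash)→2480, (C,nl)→6040 …(+1); best=780 via (B,hash)
  {ABD}: card=400; try (B,hash)→820, (D,hash)→1160, (B,merge)→1320, (D,nl_idx)→1640, (A,hash)→2000, (D,merge)→2140 …(+5); best=820 via (B,hash)
  {ACD}: card=60; try (D,nl_idx)→660, (D,hash)→1020, (D,merge)→1080, (C,nl_idx)→1100, (C,merge)→2390, (C,hash)→2740 …(+6); best=660 via (D,nl_idx)
  {BCD}: card=6000; try (D,hash)→2500, (B,hash)→3300, (C,hash)→4200, (D,merge)→12200, (D,nl_idx)→12780, (C,nl_idx)→16200 …(+5); best=2500 via (D,hash)
  {ABC}: card=80; try (B,hash)→780, (B,merge)→940, (C,nl_idx)→1640, (A,hash)→1980, (B,nl)→2640, (C,hash)→2840 …(+5); best=780 via (B,hash)
  {ABCD}: card=40; try (B,hash)→1200, (D,nl_idx)→1300, (B,merge)→1360, (D,hash)→1580, (D,merge)→1840, (B,nl)→3060 …(+9); best=1200 via (B,hash)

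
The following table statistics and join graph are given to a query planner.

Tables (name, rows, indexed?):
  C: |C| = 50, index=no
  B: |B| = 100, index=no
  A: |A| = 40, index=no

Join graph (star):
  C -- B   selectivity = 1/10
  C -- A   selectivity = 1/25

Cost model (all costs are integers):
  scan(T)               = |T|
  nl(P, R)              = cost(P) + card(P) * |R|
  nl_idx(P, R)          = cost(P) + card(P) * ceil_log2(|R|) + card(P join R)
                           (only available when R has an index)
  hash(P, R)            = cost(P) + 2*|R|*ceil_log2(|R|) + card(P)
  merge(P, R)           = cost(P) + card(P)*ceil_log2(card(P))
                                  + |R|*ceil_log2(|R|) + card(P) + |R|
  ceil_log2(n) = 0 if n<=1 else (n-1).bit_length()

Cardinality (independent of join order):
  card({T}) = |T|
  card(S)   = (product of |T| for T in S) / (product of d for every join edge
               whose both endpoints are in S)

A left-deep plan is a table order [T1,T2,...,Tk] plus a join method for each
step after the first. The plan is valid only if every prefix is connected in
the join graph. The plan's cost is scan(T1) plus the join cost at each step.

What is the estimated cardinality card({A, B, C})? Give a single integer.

Tables in S: A(40), B(100), C(50)
Edges inside S: C-B(d=10), C-A(d=25)
numerator = 40 * 100 * 50 = 200000
denominator = 10 * 25 = 250
card(S) = 200000 / 250 = 800

800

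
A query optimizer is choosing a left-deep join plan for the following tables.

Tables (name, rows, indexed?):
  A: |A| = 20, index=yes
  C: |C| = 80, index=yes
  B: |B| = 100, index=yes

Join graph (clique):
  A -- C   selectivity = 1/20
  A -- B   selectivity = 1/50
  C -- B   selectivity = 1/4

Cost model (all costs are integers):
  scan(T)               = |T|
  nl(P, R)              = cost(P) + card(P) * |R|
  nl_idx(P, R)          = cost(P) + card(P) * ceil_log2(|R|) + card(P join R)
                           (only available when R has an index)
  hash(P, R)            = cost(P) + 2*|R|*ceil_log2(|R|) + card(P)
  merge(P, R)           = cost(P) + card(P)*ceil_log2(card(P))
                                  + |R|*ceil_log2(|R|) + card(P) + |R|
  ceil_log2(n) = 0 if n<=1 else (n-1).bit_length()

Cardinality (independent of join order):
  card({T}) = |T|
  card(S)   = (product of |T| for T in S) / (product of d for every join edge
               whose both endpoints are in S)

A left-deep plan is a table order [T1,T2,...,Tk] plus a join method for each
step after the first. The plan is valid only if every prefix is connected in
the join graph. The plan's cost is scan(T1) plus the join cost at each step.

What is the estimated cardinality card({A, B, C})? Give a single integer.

Tables in S: A(20), B(100), C(80)
Edges inside S: A-C(d=20), A-B(d=50), C-B(d=4)
numerator = 20 * 100 * 80 = 160000
denominator = 20 * 50 * 4 = 4000
card(S) = 160000 / 4000 = 40

40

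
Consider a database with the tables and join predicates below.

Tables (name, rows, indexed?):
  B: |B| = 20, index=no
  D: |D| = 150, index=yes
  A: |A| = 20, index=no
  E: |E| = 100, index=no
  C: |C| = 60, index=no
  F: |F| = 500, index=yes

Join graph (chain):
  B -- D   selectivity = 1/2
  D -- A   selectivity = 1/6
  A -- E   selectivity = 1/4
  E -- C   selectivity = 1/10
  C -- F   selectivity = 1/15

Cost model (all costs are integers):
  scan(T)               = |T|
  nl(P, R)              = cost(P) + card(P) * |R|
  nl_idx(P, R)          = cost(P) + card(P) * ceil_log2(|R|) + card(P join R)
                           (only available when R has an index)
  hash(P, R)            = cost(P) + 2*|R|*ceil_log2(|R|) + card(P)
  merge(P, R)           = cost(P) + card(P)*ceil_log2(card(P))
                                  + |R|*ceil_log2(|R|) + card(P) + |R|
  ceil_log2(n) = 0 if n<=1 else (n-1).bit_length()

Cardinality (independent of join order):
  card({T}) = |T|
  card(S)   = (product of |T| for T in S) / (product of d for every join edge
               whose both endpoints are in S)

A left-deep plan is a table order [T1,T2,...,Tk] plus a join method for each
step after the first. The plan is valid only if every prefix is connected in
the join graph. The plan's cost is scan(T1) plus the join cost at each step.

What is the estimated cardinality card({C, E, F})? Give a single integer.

Tables in S: C(60), E(100), F(500)
Edges inside S: E-C(d=10), C-F(d=15)
numerator = 60 * 100 * 500 = 3000000
denominator = 10 * 15 = 150
card(S) = 3000000 / 150 = 20000

20000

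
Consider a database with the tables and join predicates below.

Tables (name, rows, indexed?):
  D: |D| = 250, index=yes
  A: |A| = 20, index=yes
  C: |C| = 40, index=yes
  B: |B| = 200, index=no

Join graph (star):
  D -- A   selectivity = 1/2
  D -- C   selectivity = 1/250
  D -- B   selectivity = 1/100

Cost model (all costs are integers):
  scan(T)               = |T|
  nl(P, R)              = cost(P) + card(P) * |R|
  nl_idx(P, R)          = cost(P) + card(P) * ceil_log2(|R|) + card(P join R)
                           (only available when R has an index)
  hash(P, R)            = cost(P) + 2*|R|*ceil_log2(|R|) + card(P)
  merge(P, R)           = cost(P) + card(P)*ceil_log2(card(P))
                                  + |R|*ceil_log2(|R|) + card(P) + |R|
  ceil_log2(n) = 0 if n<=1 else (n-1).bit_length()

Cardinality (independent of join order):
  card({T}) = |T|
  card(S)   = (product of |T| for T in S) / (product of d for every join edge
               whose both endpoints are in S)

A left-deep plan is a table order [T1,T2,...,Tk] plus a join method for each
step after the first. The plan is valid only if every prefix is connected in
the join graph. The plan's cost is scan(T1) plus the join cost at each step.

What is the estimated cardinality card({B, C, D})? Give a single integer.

Tables in S: B(200), C(40), D(250)
Edges inside S: D-C(d=250), D-B(d=100)
numerator = 200 * 40 * 250 = 2000000
denominator = 250 * 100 = 25000
card(S) = 2000000 / 25000 = 80

80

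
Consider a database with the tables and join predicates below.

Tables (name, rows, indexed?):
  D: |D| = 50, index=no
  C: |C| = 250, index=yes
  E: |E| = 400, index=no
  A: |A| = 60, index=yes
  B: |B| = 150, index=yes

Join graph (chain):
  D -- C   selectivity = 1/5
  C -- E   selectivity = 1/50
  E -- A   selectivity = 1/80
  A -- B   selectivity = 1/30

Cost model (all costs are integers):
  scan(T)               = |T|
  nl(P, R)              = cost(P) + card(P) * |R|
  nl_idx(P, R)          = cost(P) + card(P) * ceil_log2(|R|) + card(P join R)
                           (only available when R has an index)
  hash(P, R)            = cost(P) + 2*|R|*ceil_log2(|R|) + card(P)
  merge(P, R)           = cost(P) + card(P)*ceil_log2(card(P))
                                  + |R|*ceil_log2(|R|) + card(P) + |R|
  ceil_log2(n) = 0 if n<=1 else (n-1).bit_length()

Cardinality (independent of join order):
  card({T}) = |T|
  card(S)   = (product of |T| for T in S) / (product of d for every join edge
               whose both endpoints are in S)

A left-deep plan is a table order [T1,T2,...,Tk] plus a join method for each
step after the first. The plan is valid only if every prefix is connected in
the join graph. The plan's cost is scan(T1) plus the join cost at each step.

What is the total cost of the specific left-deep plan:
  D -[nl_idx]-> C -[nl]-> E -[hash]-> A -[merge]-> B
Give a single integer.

1250020

step 1: scan D: cost=50, card=50
step 2: join C via nl_idx
    card(P join C) = 50*250/(5) = 2500
    cost = 50 + 50*8 + 2500 = 2950
step 3: join E via nl
    card(P join E) = 2500*400/(50) = 20000
    cost = 2950 + 2500*400 = 1002950
step 4: join A via hash
    card(P join A) = 20000*60/(80) = 15000
    cost = 1002950 + 2*60*6 + 20000 = 1023670
step 5: join B via merge
    card(P join B) = 15000*150/(30) = 75000
    cost = 1023670 + 15000*14 + 150*8 + 15000 + 150 = 1250020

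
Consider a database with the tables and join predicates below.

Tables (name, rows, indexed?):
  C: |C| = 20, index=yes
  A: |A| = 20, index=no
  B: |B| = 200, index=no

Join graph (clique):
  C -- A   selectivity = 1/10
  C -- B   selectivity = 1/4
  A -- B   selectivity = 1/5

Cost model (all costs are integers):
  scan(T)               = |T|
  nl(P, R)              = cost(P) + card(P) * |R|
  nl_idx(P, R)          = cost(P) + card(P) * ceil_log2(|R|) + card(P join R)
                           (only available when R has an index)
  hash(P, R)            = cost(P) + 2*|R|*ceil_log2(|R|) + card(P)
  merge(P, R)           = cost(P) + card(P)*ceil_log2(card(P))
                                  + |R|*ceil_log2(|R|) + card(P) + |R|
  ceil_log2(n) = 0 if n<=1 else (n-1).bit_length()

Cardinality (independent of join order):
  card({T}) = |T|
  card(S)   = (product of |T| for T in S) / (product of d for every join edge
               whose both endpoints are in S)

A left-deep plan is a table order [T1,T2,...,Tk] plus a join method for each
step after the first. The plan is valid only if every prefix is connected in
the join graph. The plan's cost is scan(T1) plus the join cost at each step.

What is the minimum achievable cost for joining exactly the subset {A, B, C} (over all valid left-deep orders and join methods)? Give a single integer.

Selinger DP over subsets of {A,B,C}:
  {C}: scan cost=20, card=20
  {A}: scan cost=20, card=20
  {B}: scan cost=200, card=200
  {AC}: card=40; try (C,nl_idx)→160, (C,hash)→240, (A,hash)→240, (C,merge)→260, (A,merge)→260, (C,nl)→420 …(+1); best=160 via (C,nl_idx)
  {BC}: card=1000; try (C,hash)→600, (B,merge)→1940, (C,merge)→2120, (C,nl_idx)→2200, (B,hash)→3240, (B,nl)→4020 …(+1); best=600 via (C,hash)
  {AB}: card=800; try (A,hash)→600, (B,merge)→1940, (A,merge)→2120, (B,hash)→3240, (B,nl)→4020, (A,nl)→4200; best=600 via (A,hash)
  {ABC}: card=400; try (C,hash)→1600, (A,hash)→1800, (B,merge)→2240, (B,hash)→3400, (C,nl_idx)→5000, (B,nl)→8160 …(+4); best=1600 via (C,hash)

1600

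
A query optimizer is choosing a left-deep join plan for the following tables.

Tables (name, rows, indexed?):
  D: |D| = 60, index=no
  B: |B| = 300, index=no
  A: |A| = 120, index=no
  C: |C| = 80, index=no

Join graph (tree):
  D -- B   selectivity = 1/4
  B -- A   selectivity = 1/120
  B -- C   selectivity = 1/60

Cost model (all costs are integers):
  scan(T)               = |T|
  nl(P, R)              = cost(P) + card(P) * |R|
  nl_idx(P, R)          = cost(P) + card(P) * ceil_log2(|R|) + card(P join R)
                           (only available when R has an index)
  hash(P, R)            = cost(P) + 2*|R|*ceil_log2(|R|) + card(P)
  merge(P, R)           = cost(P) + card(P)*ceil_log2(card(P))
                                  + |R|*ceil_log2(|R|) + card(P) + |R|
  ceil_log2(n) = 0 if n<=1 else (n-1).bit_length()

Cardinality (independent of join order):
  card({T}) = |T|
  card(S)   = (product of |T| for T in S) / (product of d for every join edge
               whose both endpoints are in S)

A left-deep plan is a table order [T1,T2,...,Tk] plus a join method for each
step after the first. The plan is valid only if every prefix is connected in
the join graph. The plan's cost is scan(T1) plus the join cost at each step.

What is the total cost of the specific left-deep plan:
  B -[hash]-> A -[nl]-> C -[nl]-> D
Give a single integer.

step 1: scan B: cost=300, card=300
step 2: join A via hash
    card(P join A) = 300*120/(120) = 300
    cost = 300 + 2*120*7 + 300 = 2280
step 3: join C via nl
    card(P join C) = 300*80/(60) = 400
    cost = 2280 + 300*80 = 26280
step 4: join D via nl
    card(P join D) = 400*60/(4) = 6000
    cost = 26280 + 400*60 = 50280

50280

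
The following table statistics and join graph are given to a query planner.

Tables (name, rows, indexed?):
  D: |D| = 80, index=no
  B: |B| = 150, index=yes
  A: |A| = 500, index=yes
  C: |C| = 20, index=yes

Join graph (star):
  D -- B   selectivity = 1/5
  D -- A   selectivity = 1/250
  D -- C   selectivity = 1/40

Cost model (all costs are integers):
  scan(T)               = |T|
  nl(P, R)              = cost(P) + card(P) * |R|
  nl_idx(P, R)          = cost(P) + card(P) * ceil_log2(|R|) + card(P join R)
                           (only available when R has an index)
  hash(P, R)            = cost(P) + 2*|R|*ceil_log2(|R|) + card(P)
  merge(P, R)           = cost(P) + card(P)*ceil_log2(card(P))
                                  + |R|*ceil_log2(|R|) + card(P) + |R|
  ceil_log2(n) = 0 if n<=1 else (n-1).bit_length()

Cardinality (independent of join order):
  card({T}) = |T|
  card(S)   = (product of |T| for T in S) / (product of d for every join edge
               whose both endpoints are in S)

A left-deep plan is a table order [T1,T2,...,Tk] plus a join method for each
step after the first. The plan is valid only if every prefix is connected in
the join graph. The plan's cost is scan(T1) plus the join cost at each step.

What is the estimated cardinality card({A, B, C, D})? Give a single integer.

2400

Tables in S: A(500), B(150), C(20), D(80)
Edges inside S: D-B(d=5), D-A(d=250), D-C(d=40)
numerator = 500 * 150 * 20 * 80 = 120000000
denominator = 5 * 250 * 40 = 50000
card(S) = 120000000 / 50000 = 2400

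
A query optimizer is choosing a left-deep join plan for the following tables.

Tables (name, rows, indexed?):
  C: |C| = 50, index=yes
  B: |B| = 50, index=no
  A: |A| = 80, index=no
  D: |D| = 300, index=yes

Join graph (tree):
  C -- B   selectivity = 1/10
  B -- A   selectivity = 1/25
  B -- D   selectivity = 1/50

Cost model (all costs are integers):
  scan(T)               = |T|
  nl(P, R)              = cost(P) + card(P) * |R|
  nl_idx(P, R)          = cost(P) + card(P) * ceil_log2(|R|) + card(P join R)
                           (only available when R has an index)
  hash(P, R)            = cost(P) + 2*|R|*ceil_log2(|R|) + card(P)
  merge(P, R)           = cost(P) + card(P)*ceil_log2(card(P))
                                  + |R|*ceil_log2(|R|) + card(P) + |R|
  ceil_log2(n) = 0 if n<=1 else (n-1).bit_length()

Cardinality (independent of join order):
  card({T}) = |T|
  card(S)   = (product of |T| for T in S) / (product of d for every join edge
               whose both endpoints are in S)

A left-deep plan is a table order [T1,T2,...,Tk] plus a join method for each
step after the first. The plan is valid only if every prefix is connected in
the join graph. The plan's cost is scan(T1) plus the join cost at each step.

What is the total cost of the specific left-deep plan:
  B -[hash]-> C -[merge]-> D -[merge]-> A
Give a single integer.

step 1: scan B: cost=50, card=50
step 2: join C via hash
    card(P join C) = 50*50/(10) = 250
    cost = 50 + 2*50*6 + 50 = 700
step 3: join D via merge
    card(P join D) = 250*300/(50) = 1500
    cost = 700 + 250*8 + 300*9 + 250 + 300 = 5950
step 4: join A via merge
    card(P join A) = 1500*80/(25) = 4800
    cost = 5950 + 1500*11 + 80*7 + 1500 + 80 = 24590

24590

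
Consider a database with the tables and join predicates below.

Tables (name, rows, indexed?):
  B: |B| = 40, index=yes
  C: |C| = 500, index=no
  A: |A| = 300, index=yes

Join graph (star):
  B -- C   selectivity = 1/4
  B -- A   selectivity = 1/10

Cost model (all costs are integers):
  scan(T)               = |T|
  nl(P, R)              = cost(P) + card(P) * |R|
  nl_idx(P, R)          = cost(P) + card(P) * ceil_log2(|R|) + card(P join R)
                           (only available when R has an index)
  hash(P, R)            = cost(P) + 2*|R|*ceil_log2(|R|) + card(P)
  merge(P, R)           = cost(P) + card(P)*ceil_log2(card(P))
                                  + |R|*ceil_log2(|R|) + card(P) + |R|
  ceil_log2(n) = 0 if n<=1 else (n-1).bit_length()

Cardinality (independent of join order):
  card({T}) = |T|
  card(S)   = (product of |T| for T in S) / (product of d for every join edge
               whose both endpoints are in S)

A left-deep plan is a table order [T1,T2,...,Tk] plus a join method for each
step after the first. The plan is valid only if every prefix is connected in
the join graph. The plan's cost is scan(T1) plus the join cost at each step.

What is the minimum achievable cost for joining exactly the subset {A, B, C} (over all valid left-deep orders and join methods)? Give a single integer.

Selinger DP over subsets of {A,B,C}:
  {B}: scan cost=40, card=40
  {C}: scan cost=500, card=500
  {A}: scan cost=300, card=300
  {BC}: card=5000; try (B,hash)→1480, (C,merge)→5320, (B,merge)→5780, (B,nl_idx)→8500, (C,hash)→9080, (C,nl)→20040 …(+1); best=1480 via (B,hash)
  {AB}: card=1200; try (B,hash)→1080, (A,nl_idx)→1600, (B,nl_idx)→3300, (A,merge)→3320, (B,merge)→3580, (A,hash)→5480 …(+2); best=1080 via (B,hash)
  {ABC}: card=150000; try (C,hash)→11280, (A,hash)→11880, (C,merge)→20480, (A,merge)→74480, (A,nl_idx)→196480, (C,nl)→601080 …(+1); best=11280 via (C,hash)

11280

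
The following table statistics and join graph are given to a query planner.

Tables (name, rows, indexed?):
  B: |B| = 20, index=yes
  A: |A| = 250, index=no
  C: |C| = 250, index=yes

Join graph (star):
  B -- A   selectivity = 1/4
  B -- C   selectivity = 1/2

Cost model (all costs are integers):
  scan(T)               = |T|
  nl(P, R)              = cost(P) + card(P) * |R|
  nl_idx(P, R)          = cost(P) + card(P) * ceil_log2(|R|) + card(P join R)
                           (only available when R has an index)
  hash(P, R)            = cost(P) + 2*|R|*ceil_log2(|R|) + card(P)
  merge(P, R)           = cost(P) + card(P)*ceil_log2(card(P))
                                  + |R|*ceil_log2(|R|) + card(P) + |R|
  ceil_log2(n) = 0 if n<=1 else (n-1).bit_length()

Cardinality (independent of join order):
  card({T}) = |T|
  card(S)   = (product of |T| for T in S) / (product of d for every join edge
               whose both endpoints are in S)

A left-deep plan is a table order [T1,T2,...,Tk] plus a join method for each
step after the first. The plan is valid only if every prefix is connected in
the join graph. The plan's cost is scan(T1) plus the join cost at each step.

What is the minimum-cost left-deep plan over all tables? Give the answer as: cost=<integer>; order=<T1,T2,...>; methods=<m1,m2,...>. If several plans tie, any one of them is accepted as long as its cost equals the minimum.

Selinger DP (subsets sized 1..n):
  {B}: scan cost=20, card=20
  {A}: scan cost=250, card=250
  {C}: scan cost=250, card=250
  {AB}: card=1250; try (B,hash)→700, (A,merge)→2390, (B,merge)→2620, (B,nl_idx)→2750, (A,hash)→4040, (A,nl)→5020 …(+1); best=700 via (B,hash)
  {BC}: card=2500; try (B,hash)→700, (C,merge)→2390, (B,merge)→2620, (C,nl_idx)→2680, (B,nl_idx)→4000, (C,hash)→4040 …(+2); best=700 via (B,hash)
  {ABC}: card=156250; try (C,hash)→5950, (A,hash)→7200, (C,merge)→17950, (A,merge)→35450, (C,nl_idx)→166950, (C,nl)→313200 …(+1); best=5950 via (C,hash)

cost=5950; order=A,B,C; methods=hash,hash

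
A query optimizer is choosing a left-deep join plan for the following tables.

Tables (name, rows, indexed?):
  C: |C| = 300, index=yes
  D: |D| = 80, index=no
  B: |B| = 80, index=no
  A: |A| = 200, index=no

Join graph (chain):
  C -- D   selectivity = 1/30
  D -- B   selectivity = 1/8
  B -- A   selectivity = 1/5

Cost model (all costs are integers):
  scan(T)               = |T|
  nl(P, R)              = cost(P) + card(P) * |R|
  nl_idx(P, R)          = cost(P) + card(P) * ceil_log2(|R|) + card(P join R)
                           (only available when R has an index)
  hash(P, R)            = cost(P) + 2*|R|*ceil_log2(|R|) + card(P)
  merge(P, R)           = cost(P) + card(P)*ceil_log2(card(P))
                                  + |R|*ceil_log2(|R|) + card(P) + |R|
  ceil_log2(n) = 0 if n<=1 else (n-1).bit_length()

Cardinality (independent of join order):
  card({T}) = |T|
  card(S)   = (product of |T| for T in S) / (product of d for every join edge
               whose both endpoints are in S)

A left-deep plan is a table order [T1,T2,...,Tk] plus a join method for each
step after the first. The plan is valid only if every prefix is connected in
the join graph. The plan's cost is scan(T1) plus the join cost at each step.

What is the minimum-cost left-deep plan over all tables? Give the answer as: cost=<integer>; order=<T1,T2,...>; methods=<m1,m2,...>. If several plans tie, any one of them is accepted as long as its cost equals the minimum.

Selinger DP (subsets sized 1..n):
  {C}: scan cost=300, card=300
  {D}: scan cost=80, card=80
  {B}: scan cost=80, card=80
  {A}: scan cost=200, card=200
  {CD}: card=800; try (C,nl_idx)→1600, (D,hash)→1720, (C,merge)→3720, (D,merge)→3940, (C,hash)→5560, (C,nl)→24080 …(+1); best=1600 via (C,nl_idx)
  {BD}: card=800; try (D,hash)→1280, (B,hash)→1280, (D,merge)→1360, (B,merge)→1360, (D,nl)→6480, (B,nl)→6480; best=1280 via (D,hash)
  {AB}: card=3200; try (B,hash)→1520, (A,merge)→2520, (B,merge)→2640, (A,hash)→3360, (A,nl)→16080, (B,nl)→16200; best=1520 via (B,hash)
  {BCD}: card=8000; try (B,hash)→3520, (C,hash)→7480, (B,merge)→11040, (C,merge)→13080, (C,nl_idx)→16480, (B,nl)→65600 …(+1); best=3520 via (B,hash)
  {ABD}: card=32000; try (A,hash)→5280, (D,hash)→5840, (A,merge)→11880, (D,merge)→43760, (A,nl)→161280, (D,nl)→257520; best=5280 via (A,hash)
  {ABCD}: card=320000; try (A,hash)→14720, (C,hash)→42680, (A,merge)→117320, (C,merge)→520280, (C,nl_idx)→613280, (A,nl)→1603520 …(+1); best=14720 via (A,hash)

cost=14720; order=D,C,B,A; methods=nl_idx,hash,hash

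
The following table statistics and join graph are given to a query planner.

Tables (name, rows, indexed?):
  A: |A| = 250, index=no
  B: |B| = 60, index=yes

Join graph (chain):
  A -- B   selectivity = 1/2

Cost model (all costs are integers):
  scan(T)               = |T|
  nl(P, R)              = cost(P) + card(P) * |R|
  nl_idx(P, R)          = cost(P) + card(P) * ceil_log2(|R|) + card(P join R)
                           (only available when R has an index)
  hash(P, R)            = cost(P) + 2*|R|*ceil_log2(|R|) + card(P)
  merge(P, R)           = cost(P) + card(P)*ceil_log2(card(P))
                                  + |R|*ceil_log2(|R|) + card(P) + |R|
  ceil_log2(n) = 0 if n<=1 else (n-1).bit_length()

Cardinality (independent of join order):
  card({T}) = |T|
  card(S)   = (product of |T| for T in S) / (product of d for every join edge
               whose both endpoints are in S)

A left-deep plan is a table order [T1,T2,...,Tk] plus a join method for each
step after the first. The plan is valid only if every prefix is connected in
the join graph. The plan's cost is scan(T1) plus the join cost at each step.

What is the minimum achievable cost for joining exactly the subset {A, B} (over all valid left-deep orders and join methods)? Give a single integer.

Selinger DP over subsets of {A,B}:
  {A}: scan cost=250, card=250
  {B}: scan cost=60, card=60
  {AB}: card=7500; try (B,hash)→1220, (A,merge)→2730, (B,merge)→2920, (A,hash)→4120, (B,nl_idx)→9250, (A,nl)→15060 …(+1); best=1220 via (B,hash)

1220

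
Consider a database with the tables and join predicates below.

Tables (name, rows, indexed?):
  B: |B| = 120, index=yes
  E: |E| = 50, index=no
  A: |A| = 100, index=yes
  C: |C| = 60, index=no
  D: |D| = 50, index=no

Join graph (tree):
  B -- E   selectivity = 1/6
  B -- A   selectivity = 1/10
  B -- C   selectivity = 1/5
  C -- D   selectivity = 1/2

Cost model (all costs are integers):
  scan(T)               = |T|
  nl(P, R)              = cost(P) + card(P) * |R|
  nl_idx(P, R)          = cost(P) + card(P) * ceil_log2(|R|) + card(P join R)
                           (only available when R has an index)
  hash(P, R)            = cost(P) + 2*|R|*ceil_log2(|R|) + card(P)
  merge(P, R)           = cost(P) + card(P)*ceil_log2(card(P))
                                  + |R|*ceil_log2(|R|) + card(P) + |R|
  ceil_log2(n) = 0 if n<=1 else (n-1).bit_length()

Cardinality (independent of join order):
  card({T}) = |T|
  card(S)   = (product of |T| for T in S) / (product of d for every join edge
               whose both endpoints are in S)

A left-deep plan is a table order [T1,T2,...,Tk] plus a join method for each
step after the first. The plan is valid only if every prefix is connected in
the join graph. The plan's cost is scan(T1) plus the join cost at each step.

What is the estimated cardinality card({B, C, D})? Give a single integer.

Tables in S: B(120), C(60), D(50)
Edges inside S: B-C(d=5), C-D(d=2)
numerator = 120 * 60 * 50 = 360000
denominator = 5 * 2 = 10
card(S) = 360000 / 10 = 36000

36000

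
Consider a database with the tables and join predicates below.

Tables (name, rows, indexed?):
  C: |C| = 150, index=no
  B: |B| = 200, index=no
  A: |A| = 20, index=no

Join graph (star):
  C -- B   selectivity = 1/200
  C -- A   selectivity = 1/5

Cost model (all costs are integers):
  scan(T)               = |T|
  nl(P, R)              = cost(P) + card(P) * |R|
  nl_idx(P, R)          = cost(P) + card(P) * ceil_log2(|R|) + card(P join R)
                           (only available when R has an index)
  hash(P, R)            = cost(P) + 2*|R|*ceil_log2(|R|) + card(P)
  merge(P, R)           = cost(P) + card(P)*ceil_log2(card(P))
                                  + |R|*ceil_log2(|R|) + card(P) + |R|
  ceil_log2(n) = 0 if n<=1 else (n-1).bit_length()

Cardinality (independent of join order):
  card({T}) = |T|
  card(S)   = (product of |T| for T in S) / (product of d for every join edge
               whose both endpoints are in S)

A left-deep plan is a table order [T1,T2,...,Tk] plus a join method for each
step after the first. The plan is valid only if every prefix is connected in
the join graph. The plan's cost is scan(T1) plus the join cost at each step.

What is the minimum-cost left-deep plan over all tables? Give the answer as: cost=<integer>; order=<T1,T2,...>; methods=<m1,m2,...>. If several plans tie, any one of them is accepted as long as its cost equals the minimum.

cost=3150; order=B,C,A; methods=hash,hash

Selinger DP (subsets sized 1..n):
  {C}: scan cost=150, card=150
  {B}: scan cost=200, card=200
  {A}: scan cost=20, card=20
  {BC}: card=150; try (C,hash)→2800, (B,merge)→3300, (C,merge)→3350, (B,hash)→3500, (B,nl)→30150, (C,nl)→30200; best=2800 via (C,hash)
  {AC}: card=600; try (A,hash)→500, (C,merge)→1490, (A,merge)→1620, (C,hash)→2440, (C,nl)→3020, (A,nl)→3150; best=500 via (A,hash)
  {ABC}: card=600; try (A,hash)→3150, (A,merge)→4270, (B,hash)→4300, (A,nl)→5800, (B,merge)→8900, (B,nl)→120500; best=3150 via (A,hash)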